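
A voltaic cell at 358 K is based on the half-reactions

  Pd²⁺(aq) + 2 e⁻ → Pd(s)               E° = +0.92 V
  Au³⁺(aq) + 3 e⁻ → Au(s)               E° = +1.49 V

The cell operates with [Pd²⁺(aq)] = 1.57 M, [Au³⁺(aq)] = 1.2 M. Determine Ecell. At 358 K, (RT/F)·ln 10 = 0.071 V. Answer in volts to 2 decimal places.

+0.56 V

Since E°(Au³⁺/Au) > E°(Pd²⁺/Pd), Au³⁺/Au serves as the cathode.
E°cell = E°cat − E°an = +1.49 − (+0.92) = +0.57 V; n = 6.
Balancing gives 2 Au³⁺(aq) + 3 Pd(s) → 2 Au(s) + 3 Pd²⁺(aq); hence Q = [Pd²⁺(aq)]^3 / [Au³⁺(aq)]^2 = 2.69 (log Q = 0.429).
Applying E = E° − (RT ln10/nF)·log Q gives +0.57 − (0.071/6)(0.429) = +0.56 V.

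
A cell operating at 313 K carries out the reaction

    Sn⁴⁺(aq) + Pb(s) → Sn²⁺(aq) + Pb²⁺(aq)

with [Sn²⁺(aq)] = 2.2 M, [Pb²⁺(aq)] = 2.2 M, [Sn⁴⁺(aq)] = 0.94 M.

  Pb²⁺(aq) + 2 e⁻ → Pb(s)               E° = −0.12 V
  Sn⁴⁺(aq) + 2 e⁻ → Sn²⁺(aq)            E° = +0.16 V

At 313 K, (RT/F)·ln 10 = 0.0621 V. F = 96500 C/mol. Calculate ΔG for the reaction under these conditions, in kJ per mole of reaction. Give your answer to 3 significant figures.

The standard cell potential is +0.16 − (−0.12) = +0.28 V, with n = 2 electrons in the balanced equation.
The reaction quotient is ([Sn²⁺(aq)]·[Pb²⁺(aq)]) / [Sn⁴⁺(aq)] = 5.15; by Nernst, E = +0.28 − (0.0621/2)(0.712) = +0.2579 V.
ΔG = −nFE = −(2)(96500)(+0.2579) J/mol = −49.8 kJ/mol.

−49.8 kJ/mol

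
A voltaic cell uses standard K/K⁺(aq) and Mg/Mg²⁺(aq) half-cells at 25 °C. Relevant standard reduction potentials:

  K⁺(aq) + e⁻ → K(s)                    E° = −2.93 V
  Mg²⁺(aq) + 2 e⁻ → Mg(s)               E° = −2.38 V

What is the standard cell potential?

+0.55 V

Of the two couples in this cell, the one with the more positive reduction potential is reduced at the cathode: here that is Mg²⁺/Mg (−2.38 V); K⁺/K (−2.93 V) is the anode.
E°cell = E°(cathode) − E°(anode) = −2.38 − (−2.93) = +0.55 V.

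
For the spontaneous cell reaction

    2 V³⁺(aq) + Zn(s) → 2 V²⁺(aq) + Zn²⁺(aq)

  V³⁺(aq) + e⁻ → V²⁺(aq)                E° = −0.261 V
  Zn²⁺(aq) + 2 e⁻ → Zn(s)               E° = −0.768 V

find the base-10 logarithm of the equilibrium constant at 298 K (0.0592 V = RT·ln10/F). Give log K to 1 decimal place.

The V³⁺/V²⁺ couple is reduced (cathode); E°cell = −0.261 − (−0.768) = +0.507 V with n = 2.
At equilibrium E = 0, so log K = nE°cell / 0.0592 = (2)(+0.507) / 0.0592 = 17.1.

log K = 17.1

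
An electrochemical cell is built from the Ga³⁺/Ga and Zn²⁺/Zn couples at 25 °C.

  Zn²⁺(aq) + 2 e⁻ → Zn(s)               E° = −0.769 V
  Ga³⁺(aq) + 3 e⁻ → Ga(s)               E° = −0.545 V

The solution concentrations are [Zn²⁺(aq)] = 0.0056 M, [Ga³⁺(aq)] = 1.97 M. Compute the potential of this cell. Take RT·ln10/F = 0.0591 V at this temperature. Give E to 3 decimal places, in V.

The Ga³⁺/Ga couple has the more positive E°, so it is the cathode; Zn²⁺/Zn is the anode.
The standard potential is −0.545 − (−0.769) = +0.224 V and the balanced reaction transfers n = 6 electrons.
For the overall reaction 2 Ga³⁺(aq) + 3 Zn(s) → 2 Ga(s) + 3 Zn²⁺(aq), Q = [Zn²⁺(aq)]^3 / [Ga³⁺(aq)]^2 = 4.53×10^−8, giving log Q = −7.344.
E = E° − (0.0591/n)·log Q = +0.224 − (0.0591/6)(−7.344) = +0.296 V.

+0.296 V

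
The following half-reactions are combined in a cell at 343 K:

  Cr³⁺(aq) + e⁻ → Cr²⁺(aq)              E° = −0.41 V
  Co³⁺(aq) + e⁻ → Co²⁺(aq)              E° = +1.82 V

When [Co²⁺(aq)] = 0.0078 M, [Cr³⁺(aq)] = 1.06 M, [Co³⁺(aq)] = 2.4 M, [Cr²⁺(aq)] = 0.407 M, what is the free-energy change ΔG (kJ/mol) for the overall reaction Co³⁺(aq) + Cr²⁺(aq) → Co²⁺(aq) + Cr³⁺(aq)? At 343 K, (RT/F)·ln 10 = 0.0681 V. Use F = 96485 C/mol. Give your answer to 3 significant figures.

E°cell = +1.82 − (−0.41) = +2.23 V; the balanced reaction transfers n = 1 electron.
The reaction quotient is ([Co²⁺(aq)]·[Cr³⁺(aq)]) / ([Co³⁺(aq)]·[Cr²⁺(aq)]) = 0.00846; by Nernst, E = +2.23 − (0.0681/1)(−2.072) = +2.3711 V.
Then ΔG = −nFE = −1 × 96485 × +2.3711 J/mol = −229 kJ/mol.

−229 kJ/mol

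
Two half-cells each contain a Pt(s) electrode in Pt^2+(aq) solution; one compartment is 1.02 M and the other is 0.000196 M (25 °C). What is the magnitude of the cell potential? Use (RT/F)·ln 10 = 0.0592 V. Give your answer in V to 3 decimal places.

0.110 V

For a concentration cell E°cell = 0, since both electrodes use the same couple.
The compartment with the higher Pt^2+(aq) concentration (1.02 M) acts as the cathode; ions are reduced there and produced at the dilute (0.000196 M) anode.
With n = 2, Ecell = −(0.0592/2)·log([dilute]/[conc]) = −(0.0592/2)·log(0.000196/1.02) = +0.110 V.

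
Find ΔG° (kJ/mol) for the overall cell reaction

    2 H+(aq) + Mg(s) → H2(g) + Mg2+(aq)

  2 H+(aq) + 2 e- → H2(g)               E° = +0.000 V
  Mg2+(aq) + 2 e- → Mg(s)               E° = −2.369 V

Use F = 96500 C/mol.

In the reaction as written H+(aq) is reduced, so the 2H⁺/H₂ couple is the cathode and Mg²⁺/Mg is the anode.
E°cell = +0.000 − (−2.369) = +2.369 V; balancing electrons gives n = 2.
ΔG° = −nFE°cell = −(2)(96500)(+2.369) J/mol = −457 kJ/mol.

−457 kJ/mol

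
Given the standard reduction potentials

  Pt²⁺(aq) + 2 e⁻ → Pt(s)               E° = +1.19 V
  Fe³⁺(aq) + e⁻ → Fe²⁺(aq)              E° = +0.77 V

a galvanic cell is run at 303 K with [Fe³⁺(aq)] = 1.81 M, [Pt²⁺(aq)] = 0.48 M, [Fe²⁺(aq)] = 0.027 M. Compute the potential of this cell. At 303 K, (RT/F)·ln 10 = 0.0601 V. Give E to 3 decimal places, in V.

+0.301 V

The Pt²⁺/Pt couple has the more positive E°, so it is the cathode; Fe³⁺/Fe²⁺ is the anode.
E°cell = E°cat − E°an = +1.19 − (+0.77) = +0.42 V; n = 2.
The balanced reaction is Pt²⁺(aq) + 2 Fe²⁺(aq) → Pt(s) + 2 Fe³⁺(aq), so Q = [Fe³⁺(aq)]^2 / ([Pt²⁺(aq)]·[Fe²⁺(aq)]^2) = 9.36×10^3 and log Q = 3.971.
Applying E = E° − (RT ln10/nF)·log Q gives +0.42 − (0.0601/2)(3.971) = +0.301 V.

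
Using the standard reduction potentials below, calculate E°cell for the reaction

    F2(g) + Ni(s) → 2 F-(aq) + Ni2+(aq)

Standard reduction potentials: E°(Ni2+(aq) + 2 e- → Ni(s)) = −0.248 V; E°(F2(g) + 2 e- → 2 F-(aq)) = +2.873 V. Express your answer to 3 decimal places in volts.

F2(g) gains electrons, so the F₂/F⁻ couple is the cathode; the Ni²⁺/Ni couple is the anode.
E°cell = E°(cathode) − E°(anode) = +2.873 − (−0.248) = +3.121 V.
The positive value indicates the reaction is spontaneous as written.

+3.121 V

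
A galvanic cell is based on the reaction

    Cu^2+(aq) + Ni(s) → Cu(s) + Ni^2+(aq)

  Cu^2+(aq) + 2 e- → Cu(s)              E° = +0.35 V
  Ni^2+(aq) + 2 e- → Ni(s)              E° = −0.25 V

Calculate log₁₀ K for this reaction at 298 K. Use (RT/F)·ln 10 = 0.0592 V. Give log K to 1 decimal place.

The Cu²⁺/Cu couple is reduced (cathode); E°cell = +0.35 − (−0.25) = +0.60 V with n = 2.
At equilibrium E = 0, so log K = nE°cell / 0.0592 = (2)(+0.60) / 0.0592 = 20.3.

log K = 20.3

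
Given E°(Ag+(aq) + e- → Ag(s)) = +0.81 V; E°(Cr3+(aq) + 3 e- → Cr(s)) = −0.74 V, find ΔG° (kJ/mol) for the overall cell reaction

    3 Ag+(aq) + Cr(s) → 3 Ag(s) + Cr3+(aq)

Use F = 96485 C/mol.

In the reaction as written Ag+(aq) is reduced, so the Ag⁺/Ag couple is the cathode and Cr³⁺/Cr is the anode.
E°cell = +0.81 − (−0.74) = +1.55 V; balancing electrons gives n = 3.
ΔG° = −nFE°cell = −(3)(96485)(+1.55) J/mol = −449 kJ/mol.

−449 kJ/mol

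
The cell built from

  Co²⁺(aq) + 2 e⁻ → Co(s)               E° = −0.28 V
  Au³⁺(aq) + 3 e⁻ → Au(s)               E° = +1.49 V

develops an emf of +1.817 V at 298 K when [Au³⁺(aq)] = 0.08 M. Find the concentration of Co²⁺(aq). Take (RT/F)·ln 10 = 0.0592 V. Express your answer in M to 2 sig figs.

Au³⁺/Au is the cathode (higher E°); E°cell = +1.49 − (−0.28) = +1.77 V with n = 6.
Since E = E° − (0.0592/n)·log Q, log Q = n(E° − E)/0.0592 = −4.764.
The balanced reaction is 2 Au³⁺(aq) + 3 Co(s) → 2 Au(s) + 3 Co²⁺(aq), so Q = [Co²⁺(aq)]^3 / [Au³⁺(aq)]^2.
Substituting the known concentrations and solving, log [Co²⁺(aq)] = −2.319 and [Co²⁺(aq)] = 0.0048 M.

0.0048 M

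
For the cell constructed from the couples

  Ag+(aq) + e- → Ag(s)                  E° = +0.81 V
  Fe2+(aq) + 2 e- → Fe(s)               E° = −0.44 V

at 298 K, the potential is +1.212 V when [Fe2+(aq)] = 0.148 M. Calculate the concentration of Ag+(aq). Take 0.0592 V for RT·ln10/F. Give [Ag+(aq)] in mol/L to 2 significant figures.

Ag⁺/Ag is the cathode (higher E°); E°cell = +0.81 − (−0.44) = +1.25 V with n = 2.
Rearranging E = E° − (0.0592/n)·log Q gives log Q = 2(+1.25 − (+1.212))/0.0592 = 1.284.
The balanced reaction is 2 Ag+(aq) + Fe(s) → 2 Ag(s) + Fe2+(aq), so Q = [Fe2+(aq)] / [Ag+(aq)]^2.
Solving for the unknown gives log [Ag+(aq)] = −1.057, so [Ag+(aq)] ≈ 0.088 M.

0.088 M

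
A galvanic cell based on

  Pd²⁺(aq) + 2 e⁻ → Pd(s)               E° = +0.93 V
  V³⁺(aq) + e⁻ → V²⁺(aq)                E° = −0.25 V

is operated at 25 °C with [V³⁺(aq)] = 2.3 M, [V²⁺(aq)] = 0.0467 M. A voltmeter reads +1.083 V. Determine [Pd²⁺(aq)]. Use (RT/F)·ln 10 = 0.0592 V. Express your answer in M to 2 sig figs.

1.3 M

With Pd²⁺/Pd at the cathode and V³⁺/V²⁺ at the anode, E°cell = +0.93 − (−0.25) = +1.18 V (n = 2).
Since E = E° − (0.0592/n)·log Q, log Q = n(E° − E)/0.0592 = 3.277.
Balancing electrons gives Pd²⁺(aq) + 2 V²⁺(aq) → Pd(s) + 2 V³⁺(aq); thus Q = [V³⁺(aq)]^2 / ([Pd²⁺(aq)]·[V²⁺(aq)]^2).
Substituting the known concentrations and solving, log [Pd²⁺(aq)] = 0.108 and [Pd²⁺(aq)] = 1.3 M.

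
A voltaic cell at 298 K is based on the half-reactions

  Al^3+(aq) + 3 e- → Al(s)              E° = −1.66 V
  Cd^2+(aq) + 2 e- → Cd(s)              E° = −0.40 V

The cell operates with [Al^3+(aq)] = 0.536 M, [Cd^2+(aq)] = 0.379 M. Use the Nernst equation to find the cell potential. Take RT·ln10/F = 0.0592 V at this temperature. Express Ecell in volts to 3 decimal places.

+1.253 V

Cd²⁺/Cd is reduced (cathode, E° = −0.40 V) and Al³⁺/Al is oxidized (anode).
The standard potential is −0.40 − (−1.66) = +1.26 V and the balanced reaction transfers n = 6 electrons.
For the overall reaction 3 Cd^2+(aq) + 2 Al(s) → 3 Cd(s) + 2 Al^3+(aq), Q = [Al^3+(aq)]^2 / [Cd^2+(aq)]^3 = 5.28, giving log Q = 0.722.
By the Nernst equation, E = +1.26 − (0.0592/6)·(0.722) = +1.253 V.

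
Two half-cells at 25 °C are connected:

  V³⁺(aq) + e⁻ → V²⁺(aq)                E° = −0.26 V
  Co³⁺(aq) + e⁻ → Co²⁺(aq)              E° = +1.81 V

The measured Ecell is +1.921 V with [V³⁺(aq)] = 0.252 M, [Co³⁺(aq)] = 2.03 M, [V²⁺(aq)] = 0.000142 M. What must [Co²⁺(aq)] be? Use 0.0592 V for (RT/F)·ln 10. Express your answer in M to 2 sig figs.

Co³⁺/Co²⁺ is the cathode (higher E°); E°cell = +1.81 − (−0.26) = +2.07 V with n = 1.
Rearranging E = E° − (0.0592/n)·log Q gives log Q = 1(+2.07 − (+1.921))/0.0592 = 2.517.
Balancing electrons gives Co³⁺(aq) + V²⁺(aq) → Co²⁺(aq) + V³⁺(aq); thus Q = ([Co²⁺(aq)]·[V³⁺(aq)]) / ([Co³⁺(aq)]·[V²⁺(aq)]).
Substituting the known concentrations and solving, log [Co²⁺(aq)] = −0.425 and [Co²⁺(aq)] = 0.38 M.

0.38 M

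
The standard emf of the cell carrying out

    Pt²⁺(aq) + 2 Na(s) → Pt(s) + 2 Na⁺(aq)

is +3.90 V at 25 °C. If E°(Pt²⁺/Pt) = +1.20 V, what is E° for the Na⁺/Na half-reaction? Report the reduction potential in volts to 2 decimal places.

−2.70 V

In the reaction as written the Pt²⁺/Pt couple is reduced (cathode) and Na⁺/Na is oxidized (anode), so E°cell = E°(Pt²⁺/Pt) − E°(Na⁺/Na).
E°(Na⁺/Na) = E°(cathode) − E°cell = +1.20 − (+3.90) = −2.70 V.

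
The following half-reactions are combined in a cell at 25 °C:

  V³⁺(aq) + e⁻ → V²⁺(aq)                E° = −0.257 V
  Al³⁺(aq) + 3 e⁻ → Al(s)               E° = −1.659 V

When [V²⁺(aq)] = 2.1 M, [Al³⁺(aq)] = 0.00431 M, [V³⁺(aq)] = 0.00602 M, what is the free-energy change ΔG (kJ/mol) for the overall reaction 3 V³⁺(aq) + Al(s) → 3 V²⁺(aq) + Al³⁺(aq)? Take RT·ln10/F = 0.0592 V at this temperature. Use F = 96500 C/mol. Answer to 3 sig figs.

−376 kJ/mol

With V³⁺/V²⁺ reduced at the cathode, E°cell = −0.257 − (−1.659) = +1.402 V and n = 3.
The reaction quotient is ([V²⁺(aq)]^3·[Al³⁺(aq)]) / [V³⁺(aq)]^3 = 1.83×10^5; by Nernst, E = +1.402 − (0.0592/3)(5.262) = +1.2982 V.
Then ΔG = −nFE = −3 × 96500 × +1.2982 J/mol = −376 kJ/mol.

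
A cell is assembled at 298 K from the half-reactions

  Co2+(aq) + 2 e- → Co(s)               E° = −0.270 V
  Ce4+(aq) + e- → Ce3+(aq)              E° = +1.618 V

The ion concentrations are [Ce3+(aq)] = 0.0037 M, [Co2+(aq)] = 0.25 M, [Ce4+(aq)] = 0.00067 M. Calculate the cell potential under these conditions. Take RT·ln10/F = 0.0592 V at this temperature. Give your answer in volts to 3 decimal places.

+1.862 V

Ce⁴⁺/Ce³⁺ is reduced (cathode, E° = +1.618 V) and Co²⁺/Co is oxidized (anode).
E°cell = E°cat − E°an = +1.618 − (−0.270) = +1.888 V; n = 2.
The balanced reaction is 2 Ce4+(aq) + Co(s) → 2 Ce3+(aq) + Co2+(aq), so Q = ([Ce3+(aq)]^2·[Co2+(aq)]) / [Ce4+(aq)]^2 = 7.62 and log Q = 0.882.
E = E° − (0.0592/n)·log Q = +1.888 − (0.0592/2)(0.882) = +1.862 V.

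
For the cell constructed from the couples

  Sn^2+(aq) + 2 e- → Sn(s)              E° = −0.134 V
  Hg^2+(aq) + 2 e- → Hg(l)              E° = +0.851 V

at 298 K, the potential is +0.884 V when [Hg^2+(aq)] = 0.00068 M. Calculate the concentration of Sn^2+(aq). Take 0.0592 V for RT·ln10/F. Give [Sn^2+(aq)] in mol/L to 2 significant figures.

1.8 M

Hg²⁺/Hg is the cathode (higher E°); E°cell = +0.851 − (−0.134) = +0.985 V with n = 2.
From the Nernst equation, log Q = n(E° − E)/0.0592 = 2·(+0.985 − (+0.884))/0.0592 = 3.412.
For Hg^2+(aq) + Sn(s) → Hg(l) + Sn^2+(aq), the reaction quotient is Q = [Sn^2+(aq)] / [Hg^2+(aq)].
Solving for the unknown gives log [Sn^2+(aq)] = 0.245, so [Sn^2+(aq)] ≈ 1.8 M.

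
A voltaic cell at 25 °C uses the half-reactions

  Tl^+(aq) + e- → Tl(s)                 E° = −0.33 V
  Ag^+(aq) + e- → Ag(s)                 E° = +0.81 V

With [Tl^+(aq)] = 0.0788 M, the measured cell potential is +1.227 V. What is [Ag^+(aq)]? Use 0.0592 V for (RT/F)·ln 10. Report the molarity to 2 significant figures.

2.3 M

With Ag⁺/Ag at the cathode and Tl⁺/Tl at the anode, E°cell = +0.81 − (−0.33) = +1.14 V (n = 1).
From the Nernst equation, log Q = n(E° − E)/0.0592 = 1·(+1.14 − (+1.227))/0.0592 = −1.470.
The balanced reaction is Ag^+(aq) + Tl(s) → Ag(s) + Tl^+(aq), so Q = [Tl^+(aq)] / [Ag^+(aq)].
Substituting the known concentrations and solving, log [Ag^+(aq)] = 0.367 and [Ag^+(aq)] = 2.3 M.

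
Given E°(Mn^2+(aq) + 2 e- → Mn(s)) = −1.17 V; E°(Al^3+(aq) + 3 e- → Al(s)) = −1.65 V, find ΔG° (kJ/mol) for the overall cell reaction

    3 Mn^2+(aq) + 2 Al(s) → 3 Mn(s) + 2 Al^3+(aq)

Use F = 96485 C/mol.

−278 kJ/mol

In the reaction as written Mn^2+(aq) is reduced, so the Mn²⁺/Mn couple is the cathode and Al³⁺/Al is the anode.
E°cell = −1.17 − (−1.65) = +0.48 V; balancing electrons gives n = 6.
ΔG° = −nFE°cell = −(6)(96485)(+0.48) J/mol = −278 kJ/mol.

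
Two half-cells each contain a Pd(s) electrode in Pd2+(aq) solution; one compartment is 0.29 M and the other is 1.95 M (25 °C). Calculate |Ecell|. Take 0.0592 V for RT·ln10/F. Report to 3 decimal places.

0.024 V

For a concentration cell E°cell = 0, since both electrodes use the same couple.
The compartment with the higher Pd2+(aq) concentration (1.95 M) acts as the cathode; ions are reduced there and produced at the dilute (0.29 M) anode.
With n = 2, Ecell = −(0.0592/2)·log([dilute]/[conc]) = −(0.0592/2)·log(0.29/1.95) = +0.024 V.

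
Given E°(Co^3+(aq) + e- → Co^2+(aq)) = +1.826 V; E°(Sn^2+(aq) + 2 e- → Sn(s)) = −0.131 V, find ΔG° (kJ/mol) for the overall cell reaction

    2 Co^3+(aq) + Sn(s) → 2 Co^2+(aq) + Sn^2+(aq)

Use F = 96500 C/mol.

−378 kJ/mol

In the reaction as written Co^3+(aq) is reduced, so the Co³⁺/Co²⁺ couple is the cathode and Sn²⁺/Sn is the anode.
E°cell = +1.826 − (−0.131) = +1.957 V; balancing electrons gives n = 2.
ΔG° = −nFE°cell = −(2)(96500)(+1.957) J/mol = −378 kJ/mol.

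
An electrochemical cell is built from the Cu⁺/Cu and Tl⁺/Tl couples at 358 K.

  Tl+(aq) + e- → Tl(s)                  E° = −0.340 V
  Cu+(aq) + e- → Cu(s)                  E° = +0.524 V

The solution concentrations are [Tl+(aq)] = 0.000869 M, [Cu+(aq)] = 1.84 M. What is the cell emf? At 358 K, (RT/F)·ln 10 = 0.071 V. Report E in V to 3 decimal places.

+1.100 V

The Cu⁺/Cu couple has the more positive E°, so it is the cathode; Tl⁺/Tl is the anode.
The standard potential is +0.524 − (−0.340) = +0.864 V and the balanced reaction transfers n = 1 electron.
Balancing gives Cu+(aq) + Tl(s) → Cu(s) + Tl+(aq); hence Q = [Tl+(aq)] / [Cu+(aq)] = 0.000472 (log Q = −3.326).
Applying E = E° − (RT ln10/nF)·log Q gives +0.864 − (0.071/1)(−3.326) = +1.100 V.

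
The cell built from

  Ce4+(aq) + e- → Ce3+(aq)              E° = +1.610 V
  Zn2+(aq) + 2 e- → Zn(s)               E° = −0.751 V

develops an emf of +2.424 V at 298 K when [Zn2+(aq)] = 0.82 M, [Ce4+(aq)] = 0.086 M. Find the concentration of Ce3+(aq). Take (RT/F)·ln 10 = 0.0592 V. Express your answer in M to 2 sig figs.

Ce⁴⁺/Ce³⁺ is the cathode (higher E°); E°cell = +1.610 − (−0.751) = +2.361 V with n = 2.
From the Nernst equation, log Q = n(E° − E)/0.0592 = 2·(+2.361 − (+2.424))/0.0592 = −2.128.
The balanced reaction is 2 Ce4+(aq) + Zn(s) → 2 Ce3+(aq) + Zn2+(aq), so Q = ([Ce3+(aq)]^2·[Zn2+(aq)]) / [Ce4+(aq)]^2.
Isolating [Ce3+(aq)] in Q = 10^{−2.128} yields log [Ce3+(aq)] = −2.086, i.e. 0.0082 M.

0.0082 M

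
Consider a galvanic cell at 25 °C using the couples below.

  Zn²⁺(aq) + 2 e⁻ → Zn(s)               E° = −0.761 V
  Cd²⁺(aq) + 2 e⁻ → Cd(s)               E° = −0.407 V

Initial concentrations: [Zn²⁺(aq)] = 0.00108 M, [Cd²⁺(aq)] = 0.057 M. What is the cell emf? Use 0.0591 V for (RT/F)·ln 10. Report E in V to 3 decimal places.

+0.405 V

Cd²⁺/Cd is reduced (cathode, E° = −0.407 V) and Zn²⁺/Zn is oxidized (anode).
E°cell = E°cat − E°an = −0.407 − (−0.761) = +0.354 V; n = 2.
The balanced reaction is Cd²⁺(aq) + Zn(s) → Cd(s) + Zn²⁺(aq), so Q = [Zn²⁺(aq)] / [Cd²⁺(aq)] = 0.0189 and log Q = −1.722.
E = E° − (0.0591/n)·log Q = +0.354 − (0.0591/2)(−1.722) = +0.405 V.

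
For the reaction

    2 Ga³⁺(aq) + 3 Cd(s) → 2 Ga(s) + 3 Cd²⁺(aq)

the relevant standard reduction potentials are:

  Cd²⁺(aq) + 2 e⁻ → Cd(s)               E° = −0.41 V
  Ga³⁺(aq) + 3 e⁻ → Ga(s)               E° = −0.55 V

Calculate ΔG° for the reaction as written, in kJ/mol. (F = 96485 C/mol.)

In the reaction as written Ga³⁺(aq) is reduced, so the Ga³⁺/Ga couple is the cathode and Cd²⁺/Cd is the anode.
E°cell = −0.55 − (−0.41) = −0.14 V; balancing electrons gives n = 6.
ΔG° = −nFE°cell = −(6)(96485)(−0.14) J/mol = +81.0 kJ/mol.

+81.0 kJ/mol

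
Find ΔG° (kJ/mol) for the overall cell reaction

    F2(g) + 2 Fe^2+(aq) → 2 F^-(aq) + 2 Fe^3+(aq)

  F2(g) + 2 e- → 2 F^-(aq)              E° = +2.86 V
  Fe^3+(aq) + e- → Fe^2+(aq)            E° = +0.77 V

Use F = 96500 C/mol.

−403 kJ/mol

In the reaction as written F2(g) is reduced, so the F₂/F⁻ couple is the cathode and Fe³⁺/Fe²⁺ is the anode.
E°cell = +2.86 − (+0.77) = +2.09 V; balancing electrons gives n = 2.
ΔG° = −nFE°cell = −(2)(96500)(+2.09) J/mol = −403 kJ/mol.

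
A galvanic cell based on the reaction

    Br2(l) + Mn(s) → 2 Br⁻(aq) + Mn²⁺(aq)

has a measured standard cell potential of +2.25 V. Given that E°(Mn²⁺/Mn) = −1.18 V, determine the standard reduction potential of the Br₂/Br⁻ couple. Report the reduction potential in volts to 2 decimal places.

+1.07 V

In the reaction as written the Br₂/Br⁻ couple is reduced (cathode) and Mn²⁺/Mn is oxidized (anode), so E°cell = E°(Br₂/Br⁻) − E°(Mn²⁺/Mn).
E°(Br₂/Br⁻) = E°cell + E°(anode) = +2.25 + (−1.18) = +1.07 V.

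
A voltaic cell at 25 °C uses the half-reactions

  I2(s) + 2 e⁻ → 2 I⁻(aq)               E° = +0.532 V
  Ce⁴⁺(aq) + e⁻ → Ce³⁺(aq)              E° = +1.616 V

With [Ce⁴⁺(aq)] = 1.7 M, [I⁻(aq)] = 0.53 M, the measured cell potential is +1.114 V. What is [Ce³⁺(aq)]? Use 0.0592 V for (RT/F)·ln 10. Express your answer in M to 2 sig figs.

0.28 M

Ce⁴⁺/Ce³⁺ is the cathode (higher E°); E°cell = +1.616 − (+0.532) = +1.084 V with n = 2.
Since E = E° − (0.0592/n)·log Q, log Q = n(E° − E)/0.0592 = −1.014.
For 2 Ce⁴⁺(aq) + 2 I⁻(aq) → 2 Ce³⁺(aq) + I2(s), the reaction quotient is Q = [Ce³⁺(aq)]^2 / ([Ce⁴⁺(aq)]^2·[I⁻(aq)]^2).
Isolating [Ce³⁺(aq)] in Q = 10^{−1.014} yields log [Ce³⁺(aq)] = −0.552, i.e. 0.28 M.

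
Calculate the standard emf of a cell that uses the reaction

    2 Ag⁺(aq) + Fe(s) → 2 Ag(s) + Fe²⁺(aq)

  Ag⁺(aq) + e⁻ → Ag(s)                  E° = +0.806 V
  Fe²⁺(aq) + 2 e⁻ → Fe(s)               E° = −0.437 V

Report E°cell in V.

+1.243 V

Ag⁺(aq) gains electrons, so the Ag⁺/Ag couple is the cathode; the Fe²⁺/Fe couple is the anode.
E°cell = E°(cathode) − E°(anode) = +0.806 − (−0.437) = +1.243 V.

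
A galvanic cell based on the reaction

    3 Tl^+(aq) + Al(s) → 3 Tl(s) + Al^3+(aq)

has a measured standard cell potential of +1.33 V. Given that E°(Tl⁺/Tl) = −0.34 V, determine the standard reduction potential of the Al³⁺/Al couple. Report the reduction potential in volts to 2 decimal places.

In the reaction as written the Tl⁺/Tl couple is reduced (cathode) and Al³⁺/Al is oxidized (anode), so E°cell = E°(Tl⁺/Tl) − E°(Al³⁺/Al).
E°(Al³⁺/Al) = E°(cathode) − E°cell = −0.34 − (+1.33) = −1.67 V.

−1.67 V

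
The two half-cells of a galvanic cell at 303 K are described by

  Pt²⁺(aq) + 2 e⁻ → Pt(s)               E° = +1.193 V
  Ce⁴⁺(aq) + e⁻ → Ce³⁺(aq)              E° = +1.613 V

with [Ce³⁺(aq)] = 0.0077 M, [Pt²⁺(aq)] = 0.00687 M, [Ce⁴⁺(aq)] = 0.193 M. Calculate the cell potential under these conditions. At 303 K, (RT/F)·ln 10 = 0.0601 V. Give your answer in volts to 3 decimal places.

Since E°(Ce⁴⁺/Ce³⁺) > E°(Pt²⁺/Pt), Ce⁴⁺/Ce³⁺ serves as the cathode.
The standard potential is +1.613 − (+1.193) = +0.420 V and the balanced reaction transfers n = 2 electrons.
For the overall reaction 2 Ce⁴⁺(aq) + Pt(s) → 2 Ce³⁺(aq) + Pt²⁺(aq), Q = ([Ce³⁺(aq)]^2·[Pt²⁺(aq)]) / [Ce⁴⁺(aq)]^2 = 1.09×10^−5, giving log Q = −4.961.
By the Nernst equation, E = +0.420 − (0.0601/2)·(−4.961) = +0.569 V.

+0.569 V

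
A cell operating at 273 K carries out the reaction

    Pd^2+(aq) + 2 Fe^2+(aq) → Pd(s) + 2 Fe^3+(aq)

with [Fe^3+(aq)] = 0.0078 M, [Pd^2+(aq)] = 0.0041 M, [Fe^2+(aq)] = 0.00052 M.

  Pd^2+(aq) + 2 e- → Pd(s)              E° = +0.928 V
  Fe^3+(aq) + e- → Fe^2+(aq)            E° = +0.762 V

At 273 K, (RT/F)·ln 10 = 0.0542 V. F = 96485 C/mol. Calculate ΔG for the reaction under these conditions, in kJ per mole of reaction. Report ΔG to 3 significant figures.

E°cell = +0.928 − (+0.762) = +0.166 V; the balanced reaction transfers n = 2 electrons.
The reaction quotient is [Fe^3+(aq)]^2 / ([Pd^2+(aq)]·[Fe^2+(aq)]^2) = 5.49×10^4; by Nernst, E = +0.166 − (0.0542/2)(4.739) = +0.0376 V.
ΔG = −nFE = −(2)(96485)(+0.0376) J/mol = −7.26 kJ/mol.

−7.26 kJ/mol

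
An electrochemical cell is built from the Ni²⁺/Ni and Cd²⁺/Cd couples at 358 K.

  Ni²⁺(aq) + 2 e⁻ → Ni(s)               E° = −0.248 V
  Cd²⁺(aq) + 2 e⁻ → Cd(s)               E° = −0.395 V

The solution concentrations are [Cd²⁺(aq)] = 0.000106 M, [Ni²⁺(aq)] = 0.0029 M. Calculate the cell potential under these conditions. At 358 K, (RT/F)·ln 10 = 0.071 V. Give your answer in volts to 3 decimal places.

The Ni²⁺/Ni couple has the more positive E°, so it is the cathode; Cd²⁺/Cd is the anode.
The standard potential is −0.248 − (−0.395) = +0.147 V and the balanced reaction transfers n = 2 electrons.
The balanced reaction is Ni²⁺(aq) + Cd(s) → Ni(s) + Cd²⁺(aq), so Q = [Cd²⁺(aq)] / [Ni²⁺(aq)] = 0.0366 and log Q = −1.437.
E = E° − (0.071/n)·log Q = +0.147 − (0.071/2)(−1.437) = +0.198 V.

+0.198 V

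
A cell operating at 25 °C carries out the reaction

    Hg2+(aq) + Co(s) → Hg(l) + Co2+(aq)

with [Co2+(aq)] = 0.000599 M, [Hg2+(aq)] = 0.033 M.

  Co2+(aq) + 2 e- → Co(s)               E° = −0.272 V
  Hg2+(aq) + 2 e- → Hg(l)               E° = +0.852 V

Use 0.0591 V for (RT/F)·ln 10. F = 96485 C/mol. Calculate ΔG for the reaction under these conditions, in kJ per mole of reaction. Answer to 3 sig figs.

With Hg²⁺/Hg reduced at the cathode, E°cell = +0.852 − (−0.272) = +1.124 V and n = 2.
Here Q = [Co2+(aq)] / [Hg2+(aq)] = 0.0182 (log Q = −1.741), giving E = +1.124 − (0.0591/2)·(−1.741) = +1.1754 V.
Finally ΔG = −nFE = −(2)(96485 C/mol)(+1.1754 V) = −227 kJ/mol.

−227 kJ/mol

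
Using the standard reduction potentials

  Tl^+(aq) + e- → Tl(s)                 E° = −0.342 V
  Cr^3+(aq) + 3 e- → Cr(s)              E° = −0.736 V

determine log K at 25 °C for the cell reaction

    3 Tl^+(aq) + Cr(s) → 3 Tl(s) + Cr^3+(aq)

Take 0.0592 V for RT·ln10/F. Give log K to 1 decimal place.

log K = 20.0

The Tl⁺/Tl couple is reduced (cathode); E°cell = −0.342 − (−0.736) = +0.394 V with n = 3.
At equilibrium E = 0, so log K = nE°cell / 0.0592 = (3)(+0.394) / 0.0592 = 20.0.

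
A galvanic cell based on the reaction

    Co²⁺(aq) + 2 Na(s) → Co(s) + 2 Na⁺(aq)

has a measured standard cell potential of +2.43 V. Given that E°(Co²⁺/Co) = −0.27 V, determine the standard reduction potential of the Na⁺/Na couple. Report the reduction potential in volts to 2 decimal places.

−2.70 V

In the reaction as written the Co²⁺/Co couple is reduced (cathode) and Na⁺/Na is oxidized (anode), so E°cell = E°(Co²⁺/Co) − E°(Na⁺/Na).
E°(Na⁺/Na) = E°(cathode) − E°cell = −0.27 − (+2.43) = −2.70 V.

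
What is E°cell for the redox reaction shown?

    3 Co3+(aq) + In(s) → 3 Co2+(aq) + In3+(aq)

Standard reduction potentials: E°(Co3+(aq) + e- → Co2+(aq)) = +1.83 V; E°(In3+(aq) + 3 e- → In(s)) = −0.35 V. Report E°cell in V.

In the reaction as written, Co3+(aq) is reduced (cathode) and In3+(aq) is produced by oxidation at the anode.
E°cell = E°(cathode) − E°(anode) = +1.83 − (−0.35) = +2.18 V.
The positive value indicates the reaction is spontaneous as written.

+2.18 V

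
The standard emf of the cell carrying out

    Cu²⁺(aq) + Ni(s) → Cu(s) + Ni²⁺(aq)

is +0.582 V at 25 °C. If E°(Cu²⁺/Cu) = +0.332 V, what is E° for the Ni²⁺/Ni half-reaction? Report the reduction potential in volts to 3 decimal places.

−0.250 V

In the reaction as written the Cu²⁺/Cu couple is reduced (cathode) and Ni²⁺/Ni is oxidized (anode), so E°cell = E°(Cu²⁺/Cu) − E°(Ni²⁺/Ni).
E°(Ni²⁺/Ni) = E°(cathode) − E°cell = +0.332 − (+0.582) = −0.250 V.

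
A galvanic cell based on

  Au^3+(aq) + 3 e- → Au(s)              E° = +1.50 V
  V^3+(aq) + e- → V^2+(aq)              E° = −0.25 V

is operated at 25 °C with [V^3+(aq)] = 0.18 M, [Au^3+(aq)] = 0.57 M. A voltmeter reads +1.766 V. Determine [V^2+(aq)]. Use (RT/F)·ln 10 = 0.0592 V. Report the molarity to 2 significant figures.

The Au³⁺/Au couple has the larger reduction potential, so it is the cathode: E°cell = +1.50 − (−0.25) = +1.75 V and n = 3.
Since E = E° − (0.0592/n)·log Q, log Q = n(E° − E)/0.0592 = −0.811.
For Au^3+(aq) + 3 V^2+(aq) → Au(s) + 3 V^3+(aq), the reaction quotient is Q = [V^3+(aq)]^3 / ([Au^3+(aq)]·[V^2+(aq)]^3).
Substituting the known concentrations and solving, log [V^2+(aq)] = −0.393 and [V^2+(aq)] = 0.40 M.

0.40 M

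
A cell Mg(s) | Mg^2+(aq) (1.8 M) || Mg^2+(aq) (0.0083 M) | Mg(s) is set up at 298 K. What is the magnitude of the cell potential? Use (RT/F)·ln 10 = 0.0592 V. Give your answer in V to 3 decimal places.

For a concentration cell E°cell = 0, since both electrodes use the same couple.
The compartment with the higher Mg^2+(aq) concentration (1.8 M) acts as the cathode; ions are reduced there and produced at the dilute (0.0083 M) anode.
With n = 2, Ecell = −(0.0592/2)·log([dilute]/[conc]) = −(0.0592/2)·log(0.0083/1.8) = +0.069 V.

0.069 V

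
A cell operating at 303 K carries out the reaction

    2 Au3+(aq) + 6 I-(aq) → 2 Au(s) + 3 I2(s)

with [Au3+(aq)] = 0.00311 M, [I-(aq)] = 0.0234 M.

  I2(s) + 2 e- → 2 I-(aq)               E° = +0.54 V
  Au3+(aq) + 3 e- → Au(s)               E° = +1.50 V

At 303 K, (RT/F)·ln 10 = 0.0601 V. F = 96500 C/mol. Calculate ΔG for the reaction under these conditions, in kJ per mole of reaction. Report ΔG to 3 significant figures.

The standard cell potential is +1.50 − (+0.54) = +0.96 V, with n = 6 electrons in the balanced equation.
The reaction quotient is 1 / ([Au3+(aq)]^2·[I-(aq)]^6) = 6.3×10^14; by Nernst, E = +0.96 − (0.0601/6)(14.799) = +0.8118 V.
Then ΔG = −nFE = −6 × 96500 × +0.8118 J/mol = −470 kJ/mol.

−470 kJ/mol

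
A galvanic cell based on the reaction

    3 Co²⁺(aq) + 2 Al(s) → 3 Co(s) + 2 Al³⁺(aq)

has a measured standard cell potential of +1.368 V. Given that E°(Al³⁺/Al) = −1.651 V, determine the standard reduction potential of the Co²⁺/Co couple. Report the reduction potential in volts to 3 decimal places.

In the reaction as written the Co²⁺/Co couple is reduced (cathode) and Al³⁺/Al is oxidized (anode), so E°cell = E°(Co²⁺/Co) − E°(Al³⁺/Al).
E°(Co²⁺/Co) = E°cell + E°(anode) = +1.368 + (−1.651) = −0.283 V.

−0.283 V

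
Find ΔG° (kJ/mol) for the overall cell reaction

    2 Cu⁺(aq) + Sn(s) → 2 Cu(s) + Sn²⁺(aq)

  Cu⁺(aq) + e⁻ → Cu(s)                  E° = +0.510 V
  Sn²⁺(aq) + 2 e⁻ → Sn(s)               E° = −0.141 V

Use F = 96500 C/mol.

In the reaction as written Cu⁺(aq) is reduced, so the Cu⁺/Cu couple is the cathode and Sn²⁺/Sn is the anode.
E°cell = +0.510 − (−0.141) = +0.651 V; balancing electrons gives n = 2.
ΔG° = −nFE°cell = −(2)(96500)(+0.651) J/mol = −126 kJ/mol.

−126 kJ/mol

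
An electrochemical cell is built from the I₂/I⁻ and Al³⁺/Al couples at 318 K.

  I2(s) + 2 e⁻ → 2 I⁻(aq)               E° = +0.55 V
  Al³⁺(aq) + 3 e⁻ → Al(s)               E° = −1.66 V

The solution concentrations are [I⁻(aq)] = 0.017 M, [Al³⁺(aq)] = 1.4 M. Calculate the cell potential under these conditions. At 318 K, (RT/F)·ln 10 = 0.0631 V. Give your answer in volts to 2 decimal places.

The I₂/I⁻ couple has the more positive E°, so it is the cathode; Al³⁺/Al is the anode.
E°cell = E°cat − E°an = +0.55 − (−1.66) = +2.21 V; n = 6.
For the overall reaction 3 I2(s) + 2 Al(s) → 6 I⁻(aq) + 2 Al³⁺(aq), Q = [I⁻(aq)]^6·[Al³⁺(aq)]^2 = 4.73×10^−11, giving log Q = −10.325.
E = E° − (0.0631/n)·log Q = +2.21 − (0.0631/6)(−10.325) = +2.32 V.

+2.32 V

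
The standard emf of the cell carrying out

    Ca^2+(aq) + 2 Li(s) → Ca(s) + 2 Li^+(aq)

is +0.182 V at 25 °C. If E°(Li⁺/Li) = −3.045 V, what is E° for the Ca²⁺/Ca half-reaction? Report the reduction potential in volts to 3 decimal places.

In the reaction as written the Ca²⁺/Ca couple is reduced (cathode) and Li⁺/Li is oxidized (anode), so E°cell = E°(Ca²⁺/Ca) − E°(Li⁺/Li).
E°(Ca²⁺/Ca) = E°cell + E°(anode) = +0.182 + (−3.045) = −2.863 V.

−2.863 V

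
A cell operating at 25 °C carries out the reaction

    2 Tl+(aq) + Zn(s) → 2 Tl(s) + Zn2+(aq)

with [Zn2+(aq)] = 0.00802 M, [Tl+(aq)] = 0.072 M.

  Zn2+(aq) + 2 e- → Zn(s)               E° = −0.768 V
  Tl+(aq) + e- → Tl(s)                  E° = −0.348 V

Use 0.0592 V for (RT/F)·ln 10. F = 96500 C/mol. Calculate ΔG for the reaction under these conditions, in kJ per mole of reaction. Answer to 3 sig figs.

−80.0 kJ/mol

E°cell = −0.348 − (−0.768) = +0.420 V; the balanced reaction transfers n = 2 electrons.
Q = [Zn2+(aq)] / [Tl+(aq)]^2 = 1.55, so log Q = 0.190 and E = +0.420 − (0.0592/2)(0.190) = +0.4144 V.
Then ΔG = −nFE = −2 × 96500 × +0.4144 J/mol = −80.0 kJ/mol.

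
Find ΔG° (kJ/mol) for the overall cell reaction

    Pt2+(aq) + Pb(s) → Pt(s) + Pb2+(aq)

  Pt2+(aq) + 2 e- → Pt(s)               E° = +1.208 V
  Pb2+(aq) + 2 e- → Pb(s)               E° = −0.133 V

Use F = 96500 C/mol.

In the reaction as written Pt2+(aq) is reduced, so the Pt²⁺/Pt couple is the cathode and Pb²⁺/Pb is the anode.
E°cell = +1.208 − (−0.133) = +1.341 V; balancing electrons gives n = 2.
ΔG° = −nFE°cell = −(2)(96500)(+1.341) J/mol = −259 kJ/mol.

−259 kJ/mol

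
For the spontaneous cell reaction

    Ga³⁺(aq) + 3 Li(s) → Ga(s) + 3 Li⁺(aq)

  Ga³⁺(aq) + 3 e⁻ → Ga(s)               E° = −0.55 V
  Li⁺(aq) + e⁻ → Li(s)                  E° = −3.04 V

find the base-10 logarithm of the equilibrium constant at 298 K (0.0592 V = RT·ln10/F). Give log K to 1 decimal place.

log K = 126.2

The Ga³⁺/Ga couple is reduced (cathode); E°cell = −0.55 − (−3.04) = +2.49 V with n = 3.
At equilibrium E = 0, so log K = nE°cell / 0.0592 = (3)(+2.49) / 0.0592 = 126.2.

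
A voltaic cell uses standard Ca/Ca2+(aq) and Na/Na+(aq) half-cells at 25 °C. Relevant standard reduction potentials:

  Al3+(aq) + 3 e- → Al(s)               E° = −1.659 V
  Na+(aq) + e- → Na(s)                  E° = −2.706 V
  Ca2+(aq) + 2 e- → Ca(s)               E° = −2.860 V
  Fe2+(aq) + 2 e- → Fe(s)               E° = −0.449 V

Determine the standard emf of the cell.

+0.154 V

The Na⁺/Na couple has the higher E°, so Na ion is reduced (cathode) and Ca is oxidized (anode).
E°cell = E°(cathode) − E°(anode) = −2.706 − (−2.860) = +0.154 V.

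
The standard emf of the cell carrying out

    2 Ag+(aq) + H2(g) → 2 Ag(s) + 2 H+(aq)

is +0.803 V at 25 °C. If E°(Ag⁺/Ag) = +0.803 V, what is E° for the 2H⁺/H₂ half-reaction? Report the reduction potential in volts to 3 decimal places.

In the reaction as written the Ag⁺/Ag couple is reduced (cathode) and 2H⁺/H₂ is oxidized (anode), so E°cell = E°(Ag⁺/Ag) − E°(2H⁺/H₂).
E°(2H⁺/H₂) = E°(cathode) − E°cell = +0.803 − (+0.803) = +0.000 V.

+0.000 V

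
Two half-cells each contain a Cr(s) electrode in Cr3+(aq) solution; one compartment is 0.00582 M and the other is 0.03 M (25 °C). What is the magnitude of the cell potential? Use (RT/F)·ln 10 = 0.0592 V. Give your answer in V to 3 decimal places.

0.014 V

For a concentration cell E°cell = 0, since both electrodes use the same couple.
The compartment with the higher Cr3+(aq) concentration (0.03 M) acts as the cathode; ions are reduced there and produced at the dilute (0.00582 M) anode.
With n = 3, Ecell = −(0.0592/3)·log([dilute]/[conc]) = −(0.0592/3)·log(0.00582/0.03) = +0.014 V.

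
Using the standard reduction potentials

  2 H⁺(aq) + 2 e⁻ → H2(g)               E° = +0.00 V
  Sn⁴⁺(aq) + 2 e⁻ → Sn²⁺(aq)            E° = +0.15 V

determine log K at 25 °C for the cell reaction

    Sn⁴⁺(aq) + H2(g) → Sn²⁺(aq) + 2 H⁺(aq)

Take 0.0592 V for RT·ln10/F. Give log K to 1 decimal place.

The Sn⁴⁺/Sn²⁺ couple is reduced (cathode); E°cell = +0.15 − (+0.00) = +0.15 V with n = 2.
At equilibrium E = 0, so log K = nE°cell / 0.0592 = (2)(+0.15) / 0.0592 = 5.1.

log K = 5.1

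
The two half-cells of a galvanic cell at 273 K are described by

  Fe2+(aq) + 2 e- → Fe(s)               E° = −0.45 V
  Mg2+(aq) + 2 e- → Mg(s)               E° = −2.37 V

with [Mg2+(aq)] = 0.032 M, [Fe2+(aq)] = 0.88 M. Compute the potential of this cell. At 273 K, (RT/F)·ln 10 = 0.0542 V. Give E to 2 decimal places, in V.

The Fe²⁺/Fe couple has the more positive E°, so it is the cathode; Mg²⁺/Mg is the anode.
E°cell = E°cat − E°an = −0.45 − (−2.37) = +1.92 V; n = 2.
The balanced reaction is Fe2+(aq) + Mg(s) → Fe(s) + Mg2+(aq), so Q = [Mg2+(aq)] / [Fe2+(aq)] = 0.0364 and log Q = −1.439.
E = E° − (0.0542/n)·log Q = +1.92 − (0.0542/2)(−1.439) = +1.96 V.

+1.96 V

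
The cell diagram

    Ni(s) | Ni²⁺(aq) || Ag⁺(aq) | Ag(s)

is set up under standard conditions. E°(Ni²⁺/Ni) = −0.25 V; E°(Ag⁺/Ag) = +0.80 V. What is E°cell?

By convention the left-hand electrode in cell notation is the anode (oxidation) and the right-hand electrode is the cathode (reduction).
E°cell = E°(right) − E°(left) = +0.80 − (−0.25) = +1.05 V.

+1.05 V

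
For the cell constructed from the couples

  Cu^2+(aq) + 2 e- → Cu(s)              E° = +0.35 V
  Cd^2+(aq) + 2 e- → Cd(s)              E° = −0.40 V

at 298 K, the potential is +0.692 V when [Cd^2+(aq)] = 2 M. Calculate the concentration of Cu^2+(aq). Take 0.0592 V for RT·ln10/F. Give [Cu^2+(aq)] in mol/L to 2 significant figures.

With Cu²⁺/Cu at the cathode and Cd²⁺/Cd at the anode, E°cell = +0.35 − (−0.40) = +0.75 V (n = 2).
Since E = E° − (0.0592/n)·log Q, log Q = n(E° − E)/0.0592 = 1.959.
Balancing electrons gives Cu^2+(aq) + Cd(s) → Cu(s) + Cd^2+(aq); thus Q = [Cd^2+(aq)] / [Cu^2+(aq)].
Solving for the unknown gives log [Cu^2+(aq)] = −1.658, so [Cu^2+(aq)] ≈ 0.022 M.

0.022 M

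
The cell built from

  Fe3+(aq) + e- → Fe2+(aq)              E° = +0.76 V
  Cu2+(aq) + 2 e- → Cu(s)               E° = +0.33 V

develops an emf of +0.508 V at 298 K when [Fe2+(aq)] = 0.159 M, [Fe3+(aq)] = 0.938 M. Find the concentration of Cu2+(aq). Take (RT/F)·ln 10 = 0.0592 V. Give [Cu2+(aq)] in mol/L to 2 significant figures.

The Fe³⁺/Fe²⁺ couple has the larger reduction potential, so it is the cathode: E°cell = +0.76 − (+0.33) = +0.43 V and n = 2.
From the Nernst equation, log Q = n(E° − E)/0.0592 = 2·(+0.43 − (+0.508))/0.0592 = −2.635.
For 2 Fe3+(aq) + Cu(s) → 2 Fe2+(aq) + Cu2+(aq), the reaction quotient is Q = ([Fe2+(aq)]^2·[Cu2+(aq)]) / [Fe3+(aq)]^2.
Isolating [Cu2+(aq)] in Q = 10^{−2.635} yields log [Cu2+(aq)] = −1.093, i.e. 0.081 M.

0.081 M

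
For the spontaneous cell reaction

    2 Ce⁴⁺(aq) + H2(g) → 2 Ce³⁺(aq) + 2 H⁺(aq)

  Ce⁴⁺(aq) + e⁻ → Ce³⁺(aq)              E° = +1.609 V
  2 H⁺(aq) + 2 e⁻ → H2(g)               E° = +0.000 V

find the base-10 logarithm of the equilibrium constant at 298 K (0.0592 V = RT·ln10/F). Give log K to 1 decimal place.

log K = 54.4

The Ce⁴⁺/Ce³⁺ couple is reduced (cathode); E°cell = +1.609 − (+0.000) = +1.609 V with n = 2.
At equilibrium E = 0, so log K = nE°cell / 0.0592 = (2)(+1.609) / 0.0592 = 54.4.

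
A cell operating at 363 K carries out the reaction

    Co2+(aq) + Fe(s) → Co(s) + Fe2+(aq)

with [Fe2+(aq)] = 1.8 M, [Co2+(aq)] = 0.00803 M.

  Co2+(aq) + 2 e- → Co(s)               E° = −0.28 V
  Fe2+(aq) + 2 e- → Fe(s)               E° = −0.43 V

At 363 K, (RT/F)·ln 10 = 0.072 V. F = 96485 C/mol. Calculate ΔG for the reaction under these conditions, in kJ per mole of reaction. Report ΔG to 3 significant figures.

−12.6 kJ/mol

The standard cell potential is −0.28 − (−0.43) = +0.15 V, with n = 2 electrons in the balanced equation.
Here Q = [Fe2+(aq)] / [Co2+(aq)] = 224 (log Q = 2.351), giving E = +0.15 − (0.072/2)·(2.351) = +0.0654 V.
ΔG = −nFE = −(2)(96485)(+0.0654) J/mol = −12.6 kJ/mol.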